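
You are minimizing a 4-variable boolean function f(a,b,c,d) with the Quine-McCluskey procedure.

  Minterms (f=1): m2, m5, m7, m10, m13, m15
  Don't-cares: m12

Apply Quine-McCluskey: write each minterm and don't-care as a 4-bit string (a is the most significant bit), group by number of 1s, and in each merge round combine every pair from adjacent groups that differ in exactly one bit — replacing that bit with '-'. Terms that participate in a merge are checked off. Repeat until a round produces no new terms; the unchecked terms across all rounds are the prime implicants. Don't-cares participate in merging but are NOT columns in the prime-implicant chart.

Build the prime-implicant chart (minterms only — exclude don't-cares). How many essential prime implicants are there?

Round 0: 0010✓ 0101✓ 0111✓ 1010✓ 1100✓ 1101✓ 1111✓
Round 1: -010 -101✓ -111✓ 01-1✓ 11-1✓ 110-
Round 2: -1-1
PIs = {-010, -1-1, 110-}
Coverage chart:
  m2: -010 ←essential
  m5: -1-1 ←essential
  m7: -1-1 ←essential
  m10: -010 ←essential
  m13: -1-1,110-
  m15: -1-1 ←essential
Essential: -010, -1-1

2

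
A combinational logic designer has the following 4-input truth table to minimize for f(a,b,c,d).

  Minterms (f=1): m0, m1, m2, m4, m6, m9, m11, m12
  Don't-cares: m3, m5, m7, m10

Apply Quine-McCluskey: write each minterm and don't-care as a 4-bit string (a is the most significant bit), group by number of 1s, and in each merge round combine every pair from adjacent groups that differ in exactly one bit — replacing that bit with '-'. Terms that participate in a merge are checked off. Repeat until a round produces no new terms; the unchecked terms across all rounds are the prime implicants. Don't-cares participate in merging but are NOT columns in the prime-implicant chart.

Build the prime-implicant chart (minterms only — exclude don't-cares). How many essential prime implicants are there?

size-2^0 implicants → 0000(✓)  0001(✓)  0010(✓)  0011(✓)  0100(✓)  0101(✓)  0110(✓)  0111(✓)  1001(✓)  1010(✓)  1011(✓)  1100(✓)
size-2^1 implicants → -001(✓)  -010(✓)  -011(✓)  -100  0-00(✓)  0-01(✓)  0-10(✓)  0-11(✓)  00-0(✓)  00-1(✓)  000-(✓)  001-(✓)  01-0(✓)  01-1(✓)  010-(✓)  011-(✓)  10-1(✓)  101-(✓)
size-2^2 implicants → -0-1  -01-  0--0(✓)  0--1(✓)  0-0-(✓)  0-1-(✓)  00--(✓)  01--(✓)
size-2^3 implicants → 0---
Unchecked terms (primes): -0-1, -01-, -100, 0---
Minterm coverage:
  m0 ⊆ 0--- [E]
  m1 ⊆ -0-1,0---
  m2 ⊆ -01-,0---
  m4 ⊆ -100,0---
  m6 ⊆ 0--- [E]
  m9 ⊆ -0-1 [E]
  m11 ⊆ -0-1,-01-
  m12 ⊆ -100 [E]
E = {-0-1, -100, 0---}

3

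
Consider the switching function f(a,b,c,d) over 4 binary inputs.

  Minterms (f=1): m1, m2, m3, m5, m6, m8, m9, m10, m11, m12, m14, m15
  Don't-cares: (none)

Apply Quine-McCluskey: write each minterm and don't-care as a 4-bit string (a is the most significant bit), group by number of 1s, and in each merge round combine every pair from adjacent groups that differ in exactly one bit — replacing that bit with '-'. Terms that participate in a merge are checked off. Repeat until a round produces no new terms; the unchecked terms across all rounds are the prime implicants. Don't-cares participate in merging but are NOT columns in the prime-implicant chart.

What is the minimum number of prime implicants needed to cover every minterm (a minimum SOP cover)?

[col 0] 0001*, 0010*, 0011*, 0101*, 0110*, 1000*, 1001*, 1010*, 1011*, 1100*, 1110*, 1111*
[col 1] -001*, -010*, -011*, -110*, 0-01, 0-10*, 00-1*, 001-*, 1-00*, 1-10*, 1-11*, 10-0*, 10-1*, 100-*, 101-*, 11-0*, 111-*
[col 2] --10, -0-1, -01-, 1--0, 1-1-, 10--
Prime implicants: --10, -0-1, -01-, 0-01, 1--0, 1-1-, 10--
PI chart (minterm → PIs covering it):
  1 | -0-1,0-01
  2 | --10,-01-
  3 | -0-1,-01-
  5 | 0-01  (sole → essential)
  6 | --10  (sole → essential)
  8 | 1--0,10--
  9 | -0-1,10--
  10 | --10,-01-,1--0,1-1-,10--
  11 | -0-1,-01-,1-1-,10--
  12 | 1--0  (sole → essential)
  14 | --10,1--0,1-1-
  15 | 1-1-  (sole → essential)
Essential prime implicants: --10, 0-01, 1--0, 1-1-
Petrick residual → -0-1
Minimum SOP uses 5 PIs: cd' + b'd + a'c'd + ad' + ac

5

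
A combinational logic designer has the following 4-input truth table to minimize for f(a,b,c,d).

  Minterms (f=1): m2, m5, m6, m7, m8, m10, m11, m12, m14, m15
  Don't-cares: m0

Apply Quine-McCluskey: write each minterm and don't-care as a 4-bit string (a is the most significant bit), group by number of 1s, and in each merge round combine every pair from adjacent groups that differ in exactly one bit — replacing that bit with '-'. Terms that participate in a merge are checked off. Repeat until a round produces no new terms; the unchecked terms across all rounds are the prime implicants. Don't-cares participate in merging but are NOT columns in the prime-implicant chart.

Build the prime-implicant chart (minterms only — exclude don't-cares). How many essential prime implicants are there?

[col 0] 0000*, 0010*, 0101*, 0110*, 0111*, 1000*, 1010*, 1011*, 1100*, 1110*, 1111*
[col 1] -000*, -010*, -110*, -111*, 0-10*, 00-0*, 01-1, 011-*, 1-00*, 1-10*, 1-11*, 10-0*, 101-*, 11-0*, 111-*
[col 2] --10, -0-0, -11-, 1--0, 1-1-
Prime implicants: --10, -0-0, -11-, 01-1, 1--0, 1-1-
PI chart (minterm → PIs covering it):
  2 | --10,-0-0
  5 | 01-1  (sole → essential)
  6 | --10,-11-
  7 | -11-,01-1
  8 | -0-0,1--0
  10 | --10,-0-0,1--0,1-1-
  11 | 1-1-  (sole → essential)
  12 | 1--0  (sole → essential)
  14 | --10,-11-,1--0,1-1-
  15 | -11-,1-1-
Essential prime implicants: 01-1, 1--0, 1-1-

3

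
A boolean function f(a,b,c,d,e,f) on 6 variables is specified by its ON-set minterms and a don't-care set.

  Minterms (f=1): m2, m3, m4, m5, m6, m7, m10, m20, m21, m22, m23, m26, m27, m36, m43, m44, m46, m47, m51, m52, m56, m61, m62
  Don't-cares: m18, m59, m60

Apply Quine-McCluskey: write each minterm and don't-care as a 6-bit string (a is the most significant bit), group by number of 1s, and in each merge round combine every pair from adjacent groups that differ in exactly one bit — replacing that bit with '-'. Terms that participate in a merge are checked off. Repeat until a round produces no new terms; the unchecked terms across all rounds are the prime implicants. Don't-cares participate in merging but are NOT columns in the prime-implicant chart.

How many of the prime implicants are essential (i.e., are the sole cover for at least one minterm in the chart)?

7

[col 0] 000010*, 000011*, 000100*, 000101*, 000110*, 000111*, 001010*, 010010*, 010100*, 010101*, 010110*, 010111*, 011010*, 011011*, 100100*, 101011*, 101100*, 101110*, 101111*, 110011*, 110100*, 111000*, 111011*, 111100*, 111101*, 111110*
[col 1] -00100*, -10100*, -11011, 0-0010*, 0-0100*, 0-0101*, 0-0110*, 0-0111*, 0-1010*, 00-010*, 000-10*, 000-11*, 00001-*, 0001-0*, 0001-1*, 00010-*, 00011-*, 01-010*, 010-10*, 0101-0*, 0101-1*, 01010-*, 01011-*, 01101-, 1-0100*, 1-1011, 1-1100*, 1-1110*, 10-100*, 101-11, 1011-0*, 10111-, 11-011, 11-100*, 111-00, 1111-0*, 11110-
[col 2] --0100, 0--010, 0-0-10, 0-01-0*, 0-01-1*, 0-010-*, 0-011-*, 000-1-, 0001--*, 0101--*, 1--100, 1-11-0
[col 3] 0-01--
Prime implicants: --0100, -11011, 0--010, 0-0-10, 0-01--, 000-1-, 01101-, 1--100, 1-1011, 1-11-0, 101-11, 10111-, 11-011, 111-00, 11110-
PI chart (minterm → PIs covering it):
  2 | 0--010,0-0-10,000-1-
  3 | 000-1-  (sole → essential)
  4 | --0100,0-01--
  5 | 0-01--  (sole → essential)
  6 | 0-0-10,0-01--,000-1-
  7 | 0-01--,000-1-
  10 | 0--010  (sole → essential)
  20 | --0100,0-01--
  21 | 0-01--  (sole → essential)
  22 | 0-0-10,0-01--
  23 | 0-01--  (sole → essential)
  26 | 0--010,01101-
  27 | -11011,01101-
  36 | --0100,1--100
  43 | 1-1011,101-11
  44 | 1--100,1-11-0
  46 | 1-11-0,10111-
  47 | 101-11,10111-
  51 | 11-011  (sole → essential)
  52 | --0100,1--100
  56 | 111-00  (sole → essential)
  61 | 11110-  (sole → essential)
  62 | 1-11-0  (sole → essential)
Essential prime implicants: 0--010, 0-01--, 000-1-, 1-11-0, 11-011, 111-00, 11110-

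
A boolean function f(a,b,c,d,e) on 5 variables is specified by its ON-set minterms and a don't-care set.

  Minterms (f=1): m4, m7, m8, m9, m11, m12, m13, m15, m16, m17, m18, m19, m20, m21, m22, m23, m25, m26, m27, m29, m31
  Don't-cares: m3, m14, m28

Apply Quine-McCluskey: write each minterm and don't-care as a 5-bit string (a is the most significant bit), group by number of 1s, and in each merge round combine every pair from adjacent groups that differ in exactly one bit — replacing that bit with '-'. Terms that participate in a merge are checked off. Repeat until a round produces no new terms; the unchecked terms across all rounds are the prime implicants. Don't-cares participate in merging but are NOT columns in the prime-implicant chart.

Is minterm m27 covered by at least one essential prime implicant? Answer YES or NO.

YES

[col 0] 00011*, 00100*, 00111*, 01000*, 01001*, 01011*, 01100*, 01101*, 01110*, 01111*, 10000*, 10001*, 10010*, 10011*, 10100*, 10101*, 10110*, 10111*, 11001*, 11010*, 11011*, 11100*, 11101*, 11111*
[col 1] -0011*, -0100*, -0111*, -1001*, -1011*, -1100*, -1101*, -1111*, 0-011*, 0-100*, 0-111*, 00-11*, 01-00*, 01-01*, 01-11*, 010-1*, 0100-*, 011-0*, 011-1*, 0110-*, 0111-*, 1-001*, 1-010*, 1-011*, 1-100*, 1-101*, 1-111*, 10-00*, 10-01*, 10-10*, 10-11*, 100-0*, 100-1*, 1000-*, 1001-*, 101-0*, 101-1*, 1010-*, 1011-*, 11-01*, 11-11*, 110-1*, 1101-*, 111-1*, 1110-*
[col 2] --011*, --100, --111*, -0-11*, -1-01*, -1-11*, -10-1*, -11-1*, -110-, 0--11*, 01--1*, 01-0-, 011--, 1--01*, 1--11*, 1-0-1*, 1-01-, 1-1-1*, 1-10-, 10--0*, 10--1*, 10-0-*, 10-1-*, 100--*, 101--*, 11--1*
[col 3] ---11, -1--1, 1---1, 10---
Prime implicants: ---11, --100, -1--1, -110-, 01-0-, 011--, 1---1, 1-01-, 1-10-, 10---
PI chart (minterm → PIs covering it):
  4 | --100  (sole → essential)
  7 | ---11  (sole → essential)
  8 | 01-0-  (sole → essential)
  9 | -1--1,01-0-
  11 | ---11,-1--1
  12 | --100,-110-,01-0-,011--
  13 | -1--1,-110-,01-0-,011--
  15 | ---11,-1--1,011--
  16 | 10---  (sole → essential)
  17 | 1---1,10---
  18 | 1-01-,10---
  19 | ---11,1---1,1-01-,10---
  20 | --100,1-10-,10---
  21 | 1---1,1-10-,10---
  22 | 10---  (sole → essential)
  23 | ---11,1---1,10---
  25 | -1--1,1---1
  26 | 1-01-  (sole → essential)
  27 | ---11,-1--1,1---1,1-01-
  29 | -1--1,-110-,1---1,1-10-
  31 | ---11,-1--1,1---1
Essential prime implicants: ---11, --100, 01-0-, 1-01-, 10---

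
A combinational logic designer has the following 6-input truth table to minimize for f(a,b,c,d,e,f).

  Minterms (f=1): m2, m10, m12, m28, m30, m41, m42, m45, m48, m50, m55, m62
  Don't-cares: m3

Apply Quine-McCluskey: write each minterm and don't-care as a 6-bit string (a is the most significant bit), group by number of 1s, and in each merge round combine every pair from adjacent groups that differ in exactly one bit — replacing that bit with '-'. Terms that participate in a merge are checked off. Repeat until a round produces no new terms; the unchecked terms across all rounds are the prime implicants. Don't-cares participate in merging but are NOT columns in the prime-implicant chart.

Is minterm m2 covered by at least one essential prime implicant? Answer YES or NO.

NO

[col 0] 000010*, 000011*, 001010*, 001100*, 011100*, 011110*, 101001*, 101010*, 101101*, 110000*, 110010*, 110111, 111110*
[col 1] -01010, -11110, 0-1100, 00-010, 00001-, 0111-0, 101-01, 1100-0
Prime implicants: -01010, -11110, 0-1100, 00-010, 00001-, 0111-0, 101-01, 1100-0, 110111
PI chart (minterm → PIs covering it):
  2 | 00-010,00001-
  10 | -01010,00-010
  12 | 0-1100  (sole → essential)
  28 | 0-1100,0111-0
  30 | -11110,0111-0
  41 | 101-01  (sole → essential)
  42 | -01010  (sole → essential)
  45 | 101-01  (sole → essential)
  48 | 1100-0  (sole → essential)
  50 | 1100-0  (sole → essential)
  55 | 110111  (sole → essential)
  62 | -11110  (sole → essential)
Essential prime implicants: -01010, -11110, 0-1100, 101-01, 1100-0, 110111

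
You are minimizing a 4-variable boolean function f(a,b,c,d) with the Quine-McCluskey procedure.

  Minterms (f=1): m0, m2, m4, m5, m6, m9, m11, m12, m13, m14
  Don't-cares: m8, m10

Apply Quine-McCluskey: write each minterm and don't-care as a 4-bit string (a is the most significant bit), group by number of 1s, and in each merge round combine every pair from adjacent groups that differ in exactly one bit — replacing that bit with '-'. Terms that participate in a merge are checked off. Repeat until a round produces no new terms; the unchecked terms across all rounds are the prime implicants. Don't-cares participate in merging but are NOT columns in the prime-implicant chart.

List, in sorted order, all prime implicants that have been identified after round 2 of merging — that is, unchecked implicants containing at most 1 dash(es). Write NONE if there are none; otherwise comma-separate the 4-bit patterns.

NONE

[col 0] 0000*, 0010*, 0100*, 0101*, 0110*, 1000*, 1001*, 1010*, 1011*, 1100*, 1101*, 1110*
[col 1] -000*, -010*, -100*, -101*, -110*, 0-00*, 0-10*, 00-0*, 01-0*, 010-*, 1-00*, 1-01*, 1-10*, 10-0*, 10-1*, 100-*, 101-*, 11-0*, 110-*
[col 2] --00*, --10*, -0-0*, -1-0*, -10-, 0--0*, 1--0*, 1-0-, 10--
[col 3] ---0
Prime implicants: ---0, -10-, 1-0-, 10--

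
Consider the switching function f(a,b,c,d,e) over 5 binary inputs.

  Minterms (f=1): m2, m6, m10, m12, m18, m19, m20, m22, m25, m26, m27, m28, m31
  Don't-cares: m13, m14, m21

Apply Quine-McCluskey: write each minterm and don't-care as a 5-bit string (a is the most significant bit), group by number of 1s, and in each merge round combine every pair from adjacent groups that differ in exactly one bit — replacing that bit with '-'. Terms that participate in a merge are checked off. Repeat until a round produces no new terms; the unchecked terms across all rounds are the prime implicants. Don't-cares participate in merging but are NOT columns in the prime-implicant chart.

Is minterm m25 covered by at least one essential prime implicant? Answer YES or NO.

YES

size-2^0 implicants → 00010(✓)  00110(✓)  01010(✓)  01100(✓)  01101(✓)  01110(✓)  10010(✓)  10011(✓)  10100(✓)  10101(✓)  10110(✓)  11001(✓)  11010(✓)  11011(✓)  11100(✓)  11111(✓)
size-2^1 implicants → -0010(✓)  -0110(✓)  -1010(✓)  -1100  0-010(✓)  0-110(✓)  00-10(✓)  01-10(✓)  011-0  0110-  1-010(✓)  1-011(✓)  1-100  10-10(✓)  1001-(✓)  101-0  1010-  11-11  110-1  1101-(✓)
size-2^2 implicants → --010  -0-10  0--10  1-01-
Unchecked terms (primes): --010, -0-10, -1100, 0--10, 011-0, 0110-, 1-01-, 1-100, 101-0, 1010-, 11-11, 110-1
Minterm coverage:
  m2 ⊆ --010,-0-10,0--10
  m6 ⊆ -0-10,0--10
  m10 ⊆ --010,0--10
  m12 ⊆ -1100,011-0,0110-
  m18 ⊆ --010,-0-10,1-01-
  m19 ⊆ 1-01- [E]
  m20 ⊆ 1-100,101-0,1010-
  m22 ⊆ -0-10,101-0
  m25 ⊆ 110-1 [E]
  m26 ⊆ --010,1-01-
  m27 ⊆ 1-01-,11-11,110-1
  m28 ⊆ -1100,1-100
  m31 ⊆ 11-11 [E]
E = {1-01-, 11-11, 110-1}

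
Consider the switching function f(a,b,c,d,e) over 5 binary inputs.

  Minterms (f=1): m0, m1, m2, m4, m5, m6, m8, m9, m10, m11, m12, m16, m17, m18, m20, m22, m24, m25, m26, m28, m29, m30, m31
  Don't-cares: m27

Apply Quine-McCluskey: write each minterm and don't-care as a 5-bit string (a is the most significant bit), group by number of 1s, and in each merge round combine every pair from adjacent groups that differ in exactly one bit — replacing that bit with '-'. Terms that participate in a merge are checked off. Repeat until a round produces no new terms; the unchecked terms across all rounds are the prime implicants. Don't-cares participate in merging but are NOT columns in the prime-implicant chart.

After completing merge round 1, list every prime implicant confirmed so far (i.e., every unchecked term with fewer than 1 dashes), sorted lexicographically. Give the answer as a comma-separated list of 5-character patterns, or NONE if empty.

NONE

size-2^0 implicants → 00000(✓)  00001(✓)  00010(✓)  00100(✓)  00101(✓)  00110(✓)  01000(✓)  01001(✓)  01010(✓)  01011(✓)  01100(✓)  10000(✓)  10001(✓)  10010(✓)  10100(✓)  10110(✓)  11000(✓)  11001(✓)  11010(✓)  11011(✓)  11100(✓)  11101(✓)  11110(✓)  11111(✓)
size-2^1 implicants → -0000(✓)  -0001(✓)  -0010(✓)  -0100(✓)  -0110(✓)  -1000(✓)  -1001(✓)  -1010(✓)  -1011(✓)  -1100(✓)  0-000(✓)  0-001(✓)  0-010(✓)  0-100(✓)  00-00(✓)  00-01(✓)  00-10(✓)  000-0(✓)  0000-(✓)  001-0(✓)  0010-(✓)  01-00(✓)  010-0(✓)  010-1(✓)  0100-(✓)  0101-(✓)  1-000(✓)  1-001(✓)  1-010(✓)  1-100(✓)  1-110(✓)  10-00(✓)  10-10(✓)  100-0(✓)  1000-(✓)  101-0(✓)  11-00(✓)  11-01(✓)  11-10(✓)  11-11(✓)  110-0(✓)  110-1(✓)  1100-(✓)  1101-(✓)  111-0(✓)  111-1(✓)  1110-(✓)  1111-(✓)
size-2^2 implicants → --000(✓)  --001(✓)  --010(✓)  --100(✓)  -0-00(✓)  -0-10(✓)  -00-0(✓)  -000-(✓)  -01-0(✓)  -1-00(✓)  -10-0(✓)  -10-1(✓)  -100-(✓)  -101-(✓)  0--00(✓)  0-0-0(✓)  0-00-(✓)  00--0(✓)  00-0-  010--(✓)  1--00(✓)  1--10(✓)  1-0-0(✓)  1-00-(✓)  1-1-0(✓)  10--0(✓)  11--0(✓)  11--1(✓)  11-0-(✓)  11-1-(✓)  110--(✓)  111--(✓)
size-2^3 implicants → ---00  --0-0  --00-  -0--0  -10--  1---0  11---
Unchecked terms (primes): ---00, --0-0, --00-, -0--0, -10--, 00-0-, 1---0, 11---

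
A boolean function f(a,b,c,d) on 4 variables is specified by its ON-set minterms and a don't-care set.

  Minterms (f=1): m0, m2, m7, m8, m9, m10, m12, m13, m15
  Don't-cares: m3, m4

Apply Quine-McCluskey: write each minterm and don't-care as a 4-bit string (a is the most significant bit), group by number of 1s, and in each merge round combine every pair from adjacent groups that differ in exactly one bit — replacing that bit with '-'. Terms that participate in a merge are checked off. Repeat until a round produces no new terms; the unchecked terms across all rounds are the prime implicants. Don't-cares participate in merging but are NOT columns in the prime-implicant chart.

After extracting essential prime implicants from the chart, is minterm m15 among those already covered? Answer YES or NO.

size-2^0 implicants → 0000(✓)  0010(✓)  0011(✓)  0100(✓)  0111(✓)  1000(✓)  1001(✓)  1010(✓)  1100(✓)  1101(✓)  1111(✓)
size-2^1 implicants → -000(✓)  -010(✓)  -100(✓)  -111  0-00(✓)  0-11  00-0(✓)  001-  1-00(✓)  1-01(✓)  10-0(✓)  100-(✓)  11-1  110-(✓)
size-2^2 implicants → --00  -0-0  1-0-
Unchecked terms (primes): --00, -0-0, -111, 0-11, 001-, 1-0-, 11-1
Minterm coverage:
  m0 ⊆ --00,-0-0
  m2 ⊆ -0-0,001-
  m7 ⊆ -111,0-11
  m8 ⊆ --00,-0-0,1-0-
  m9 ⊆ 1-0- [E]
  m10 ⊆ -0-0 [E]
  m12 ⊆ --00,1-0-
  m13 ⊆ 1-0-,11-1
  m15 ⊆ -111,11-1
E = {-0-0, 1-0-}

NO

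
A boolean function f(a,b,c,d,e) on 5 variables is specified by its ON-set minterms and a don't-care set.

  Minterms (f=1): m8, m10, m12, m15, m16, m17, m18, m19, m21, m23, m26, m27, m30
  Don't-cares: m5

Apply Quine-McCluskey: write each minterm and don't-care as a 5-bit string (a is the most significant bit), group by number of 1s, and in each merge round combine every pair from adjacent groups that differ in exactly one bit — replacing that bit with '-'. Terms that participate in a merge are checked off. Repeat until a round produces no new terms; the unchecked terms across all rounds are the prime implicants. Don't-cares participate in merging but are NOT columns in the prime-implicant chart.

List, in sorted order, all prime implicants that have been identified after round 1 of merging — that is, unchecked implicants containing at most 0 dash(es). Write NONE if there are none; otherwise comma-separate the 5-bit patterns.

Round 0: 00101✓ 01000✓ 01010✓ 01100✓ 01111 10000✓ 10001✓ 10010✓ 10011✓ 10101✓ 10111✓ 11010✓ 11011✓ 11110✓
Round 1: -0101 -1010 01-00 010-0 1-010✓ 1-011✓ 10-01✓ 10-11✓ 100-0✓ 100-1✓ 1000-✓ 1001-✓ 101-1✓ 11-10 1101-✓
Round 2: 1-01- 10--1 100--
PIs = {-0101, -1010, 01-00, 010-0, 01111, 1-01-, 10--1, 100--, 11-10}

01111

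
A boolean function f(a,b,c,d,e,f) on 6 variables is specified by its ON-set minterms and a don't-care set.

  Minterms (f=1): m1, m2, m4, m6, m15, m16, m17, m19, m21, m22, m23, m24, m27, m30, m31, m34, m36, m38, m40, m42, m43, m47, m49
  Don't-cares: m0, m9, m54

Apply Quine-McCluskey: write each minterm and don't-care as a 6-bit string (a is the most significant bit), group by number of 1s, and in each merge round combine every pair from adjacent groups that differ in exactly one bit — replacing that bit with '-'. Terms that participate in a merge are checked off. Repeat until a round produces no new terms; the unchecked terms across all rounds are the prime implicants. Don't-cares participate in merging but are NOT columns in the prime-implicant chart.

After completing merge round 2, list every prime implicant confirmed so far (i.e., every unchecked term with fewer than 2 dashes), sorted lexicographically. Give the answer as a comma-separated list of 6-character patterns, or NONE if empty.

size-2^0 implicants → 000000(✓)  000001(✓)  000010(✓)  000100(✓)  000110(✓)  001001(✓)  001111(✓)  010000(✓)  010001(✓)  010011(✓)  010101(✓)  010110(✓)  010111(✓)  011000(✓)  011011(✓)  011110(✓)  011111(✓)  100010(✓)  100100(✓)  100110(✓)  101000(✓)  101010(✓)  101011(✓)  101111(✓)  110001(✓)  110110(✓)
size-2^1 implicants → -00010(✓)  -00100(✓)  -00110(✓)  -01111  -10001  -10110(✓)  0-0000(✓)  0-0001(✓)  0-0110(✓)  0-1111  00-001  000-00(✓)  000-10(✓)  0000-0(✓)  00000-(✓)  0001-0(✓)  01-000  01-011(✓)  01-110(✓)  01-111(✓)  010-01(✓)  010-11(✓)  0100-1(✓)  01000-(✓)  0101-1(✓)  01011-(✓)  011-11(✓)  01111-(✓)  1-0110(✓)  10-010  100-10(✓)  1001-0(✓)  101-11  1010-0  10101-
size-2^2 implicants → --0110  -00-10  -001-0  0-000-  000--0  01--11  01-11-  010--1
Unchecked terms (primes): --0110, -00-10, -001-0, -01111, -10001, 0-000-, 0-1111, 00-001, 000--0, 01--11, 01-000, 01-11-, 010--1, 10-010, 101-11, 1010-0, 10101-

-01111, -10001, 0-1111, 00-001, 01-000, 10-010, 101-11, 1010-0, 10101-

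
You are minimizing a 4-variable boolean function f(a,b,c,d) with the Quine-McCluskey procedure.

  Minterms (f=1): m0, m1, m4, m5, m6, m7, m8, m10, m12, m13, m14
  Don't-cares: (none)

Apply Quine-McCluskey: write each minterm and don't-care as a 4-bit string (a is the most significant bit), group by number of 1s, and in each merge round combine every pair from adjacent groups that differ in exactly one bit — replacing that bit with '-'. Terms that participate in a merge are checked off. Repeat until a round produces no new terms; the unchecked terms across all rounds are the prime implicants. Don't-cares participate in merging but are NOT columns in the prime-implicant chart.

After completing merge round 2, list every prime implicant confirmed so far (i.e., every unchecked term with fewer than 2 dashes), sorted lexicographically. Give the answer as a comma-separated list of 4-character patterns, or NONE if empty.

[col 0] 0000*, 0001*, 0100*, 0101*, 0110*, 0111*, 1000*, 1010*, 1100*, 1101*, 1110*
[col 1] -000*, -100*, -101*, -110*, 0-00*, 0-01*, 000-*, 01-0*, 01-1*, 010-*, 011-*, 1-00*, 1-10*, 10-0*, 11-0*, 110-*
[col 2] --00, -1-0, -10-, 0-0-, 01--, 1--0
Prime implicants: --00, -1-0, -10-, 0-0-, 01--, 1--0

NONE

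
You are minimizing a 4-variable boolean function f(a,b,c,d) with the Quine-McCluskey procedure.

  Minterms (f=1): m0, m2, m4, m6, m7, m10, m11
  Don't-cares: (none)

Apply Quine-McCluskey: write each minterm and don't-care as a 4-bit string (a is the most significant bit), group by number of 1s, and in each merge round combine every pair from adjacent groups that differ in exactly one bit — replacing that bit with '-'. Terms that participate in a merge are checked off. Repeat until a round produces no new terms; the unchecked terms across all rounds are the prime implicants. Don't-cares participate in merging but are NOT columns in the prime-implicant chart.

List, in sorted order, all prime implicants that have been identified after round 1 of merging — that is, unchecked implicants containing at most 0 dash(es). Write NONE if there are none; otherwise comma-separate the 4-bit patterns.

[col 0] 0000*, 0010*, 0100*, 0110*, 0111*, 1010*, 1011*
[col 1] -010, 0-00*, 0-10*, 00-0*, 01-0*, 011-, 101-
[col 2] 0--0
Prime implicants: -010, 0--0, 011-, 101-

NONE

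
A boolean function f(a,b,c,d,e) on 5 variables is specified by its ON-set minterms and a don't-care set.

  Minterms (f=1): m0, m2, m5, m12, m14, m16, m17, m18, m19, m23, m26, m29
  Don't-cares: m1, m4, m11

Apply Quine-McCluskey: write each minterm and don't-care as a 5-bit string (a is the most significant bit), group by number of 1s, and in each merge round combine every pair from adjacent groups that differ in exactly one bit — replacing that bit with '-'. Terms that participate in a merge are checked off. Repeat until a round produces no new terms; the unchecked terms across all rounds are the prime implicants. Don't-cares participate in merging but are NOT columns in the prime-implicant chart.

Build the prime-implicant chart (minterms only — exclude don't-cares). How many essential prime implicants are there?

Round 0: 00000✓ 00001✓ 00010✓ 00100✓ 00101✓ 01011 01100✓ 01110✓ 10000✓ 10001✓ 10010✓ 10011✓ 10111✓ 11010✓ 11101
Round 1: -0000✓ -0001✓ -0010✓ 0-100 00-00✓ 00-01✓ 000-0✓ 0000-✓ 0010-✓ 011-0 1-010 10-11 100-0✓ 100-1✓ 1000-✓ 1001-✓
Round 2: -00-0 -000- 00-0- 100--
PIs = {-00-0, -000-, 0-100, 00-0-, 01011, 011-0, 1-010, 10-11, 100--, 11101}
Coverage chart:
  m0: -00-0,-000-,00-0-
  m2: -00-0 ←essential
  m5: 00-0- ←essential
  m12: 0-100,011-0
  m14: 011-0 ←essential
  m16: -00-0,-000-,100--
  m17: -000-,100--
  m18: -00-0,1-010,100--
  m19: 10-11,100--
  m23: 10-11 ←essential
  m26: 1-010 ←essential
  m29: 11101 ←essential
Essential: -00-0, 00-0-, 011-0, 1-010, 10-11, 11101

6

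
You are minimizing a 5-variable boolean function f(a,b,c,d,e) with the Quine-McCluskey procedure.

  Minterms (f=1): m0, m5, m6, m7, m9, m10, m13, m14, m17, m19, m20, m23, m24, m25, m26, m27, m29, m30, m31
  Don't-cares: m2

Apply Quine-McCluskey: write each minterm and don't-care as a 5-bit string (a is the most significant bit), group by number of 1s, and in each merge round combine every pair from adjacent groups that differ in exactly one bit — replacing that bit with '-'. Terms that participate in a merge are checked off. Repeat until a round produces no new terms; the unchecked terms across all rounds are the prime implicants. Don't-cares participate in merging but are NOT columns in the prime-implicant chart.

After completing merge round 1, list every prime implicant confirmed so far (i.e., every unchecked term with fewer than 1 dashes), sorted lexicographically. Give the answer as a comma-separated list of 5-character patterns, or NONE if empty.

Round 0: 00000✓ 00010✓ 00101✓ 00110✓ 00111✓ 01001✓ 01010✓ 01101✓ 01110✓ 10001✓ 10011✓ 10100 10111✓ 11000✓ 11001✓ 11010✓ 11011✓ 11101✓ 11110✓ 11111✓
Round 1: -0111 -1001✓ -1010✓ -1101✓ -1110✓ 0-010✓ 0-101 0-110✓ 00-10✓ 000-0 001-1 0011- 01-01✓ 01-10✓ 1-001✓ 1-011✓ 1-111✓ 10-11✓ 100-1✓ 11-01✓ 11-10✓ 11-11✓ 110-0✓ 110-1✓ 1100-✓ 1101-✓ 111-1✓ 1111-✓
Round 2: -1-01 -1-10 0--10 1--11 1-0-1 11--1 11-1- 110--
PIs = {-0111, -1-01, -1-10, 0--10, 0-101, 000-0, 001-1, 0011-, 1--11, 1-0-1, 10100, 11--1, 11-1-, 110--}

10100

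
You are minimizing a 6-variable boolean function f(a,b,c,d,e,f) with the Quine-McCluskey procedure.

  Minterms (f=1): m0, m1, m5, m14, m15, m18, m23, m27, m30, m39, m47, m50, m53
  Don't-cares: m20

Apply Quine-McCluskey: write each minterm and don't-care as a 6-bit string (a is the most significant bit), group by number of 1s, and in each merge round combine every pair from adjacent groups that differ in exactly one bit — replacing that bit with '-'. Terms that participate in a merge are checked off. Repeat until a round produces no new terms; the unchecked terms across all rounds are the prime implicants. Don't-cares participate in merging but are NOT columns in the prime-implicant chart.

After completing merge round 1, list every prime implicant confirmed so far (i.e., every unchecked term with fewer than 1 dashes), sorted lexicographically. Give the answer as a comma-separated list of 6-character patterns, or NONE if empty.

size-2^0 implicants → 000000(✓)  000001(✓)  000101(✓)  001110(✓)  001111(✓)  010010(✓)  010100  010111  011011  011110(✓)  100111(✓)  101111(✓)  110010(✓)  110101
size-2^1 implicants → -01111  -10010  0-1110  000-01  00000-  00111-  10-111
Unchecked terms (primes): -01111, -10010, 0-1110, 000-01, 00000-, 00111-, 010100, 010111, 011011, 10-111, 110101

010100, 010111, 011011, 110101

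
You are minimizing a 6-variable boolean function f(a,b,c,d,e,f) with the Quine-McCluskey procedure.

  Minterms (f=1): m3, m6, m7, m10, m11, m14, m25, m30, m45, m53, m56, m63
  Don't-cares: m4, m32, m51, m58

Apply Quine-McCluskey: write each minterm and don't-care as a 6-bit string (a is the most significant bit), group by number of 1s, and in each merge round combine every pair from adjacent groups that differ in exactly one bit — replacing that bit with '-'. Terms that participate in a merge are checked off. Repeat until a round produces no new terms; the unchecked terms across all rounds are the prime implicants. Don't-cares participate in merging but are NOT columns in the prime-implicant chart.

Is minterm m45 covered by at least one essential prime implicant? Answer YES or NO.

YES

[col 0] 000011*, 000100*, 000110*, 000111*, 001010*, 001011*, 001110*, 011001, 011110*, 100000, 101101, 110011, 110101, 111000*, 111010*, 111111
[col 1] 0-1110, 00-011, 00-110, 000-11, 0001-0, 00011-, 001-10, 00101-, 1110-0
Prime implicants: 0-1110, 00-011, 00-110, 000-11, 0001-0, 00011-, 001-10, 00101-, 011001, 100000, 101101, 110011, 110101, 1110-0, 111111
PI chart (minterm → PIs covering it):
  3 | 00-011,000-11
  6 | 00-110,0001-0,00011-
  7 | 000-11,00011-
  10 | 001-10,00101-
  11 | 00-011,00101-
  14 | 0-1110,00-110,001-10
  25 | 011001  (sole → essential)
  30 | 0-1110  (sole → essential)
  45 | 101101  (sole → essential)
  53 | 110101  (sole → essential)
  56 | 1110-0  (sole → essential)
  63 | 111111  (sole → essential)
Essential prime implicants: 0-1110, 011001, 101101, 110101, 1110-0, 111111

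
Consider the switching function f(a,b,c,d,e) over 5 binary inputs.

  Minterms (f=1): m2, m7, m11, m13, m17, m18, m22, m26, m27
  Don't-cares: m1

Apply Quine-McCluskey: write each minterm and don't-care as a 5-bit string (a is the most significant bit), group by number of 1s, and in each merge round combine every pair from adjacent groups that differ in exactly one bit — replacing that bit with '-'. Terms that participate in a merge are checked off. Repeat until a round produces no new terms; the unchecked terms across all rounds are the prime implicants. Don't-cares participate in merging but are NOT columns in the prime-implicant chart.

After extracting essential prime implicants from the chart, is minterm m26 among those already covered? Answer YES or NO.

NO

[col 0] 00001*, 00010*, 00111, 01011*, 01101, 10001*, 10010*, 10110*, 11010*, 11011*
[col 1] -0001, -0010, -1011, 1-010, 10-10, 1101-
Prime implicants: -0001, -0010, -1011, 00111, 01101, 1-010, 10-10, 1101-
PI chart (minterm → PIs covering it):
  2 | -0010  (sole → essential)
  7 | 00111  (sole → essential)
  11 | -1011  (sole → essential)
  13 | 01101  (sole → essential)
  17 | -0001  (sole → essential)
  18 | -0010,1-010,10-10
  22 | 10-10  (sole → essential)
  26 | 1-010,1101-
  27 | -1011,1101-
Essential prime implicants: -0001, -0010, -1011, 00111, 01101, 10-10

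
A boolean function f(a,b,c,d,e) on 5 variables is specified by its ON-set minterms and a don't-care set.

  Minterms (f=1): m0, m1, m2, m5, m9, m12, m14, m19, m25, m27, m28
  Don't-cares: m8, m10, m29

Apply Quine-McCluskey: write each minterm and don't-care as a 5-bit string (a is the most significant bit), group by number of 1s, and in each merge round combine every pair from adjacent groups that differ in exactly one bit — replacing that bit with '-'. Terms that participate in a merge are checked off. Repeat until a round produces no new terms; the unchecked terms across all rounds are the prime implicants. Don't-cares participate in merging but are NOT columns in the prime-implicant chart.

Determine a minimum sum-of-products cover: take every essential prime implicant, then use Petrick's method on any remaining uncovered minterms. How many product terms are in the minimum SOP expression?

Round 0: 00000✓ 00001✓ 00010✓ 00101✓ 01000✓ 01001✓ 01010✓ 01100✓ 01110✓ 10011✓ 11001✓ 11011✓ 11100✓ 11101✓
Round 1: -1001 -1100 0-000✓ 0-001✓ 0-010✓ 00-01 000-0✓ 0000-✓ 01-00✓ 01-10✓ 010-0✓ 0100-✓ 011-0✓ 1-011 11-01 110-1 1110-
Round 2: 0-0-0 0-00- 01--0
PIs = {-1001, -1100, 0-0-0, 0-00-, 00-01, 01--0, 1-011, 11-01, 110-1, 1110-}
Coverage chart:
  m0: 0-0-0,0-00-
  m1: 0-00-,00-01
  m2: 0-0-0 ←essential
  m5: 00-01 ←essential
  m9: -1001,0-00-
  m12: -1100,01--0
  m14: 01--0 ←essential
  m19: 1-011 ←essential
  m25: -1001,11-01,110-1
  m27: 1-011,110-1
  m28: -1100,1110-
Essential: 0-0-0, 00-01, 01--0, 1-011
Petrick residual → -1001, -1100
Min cover (6 terms): bc'd'e + bcd'e' + a'c'e' + a'b'd'e + a'be' + ac'de

6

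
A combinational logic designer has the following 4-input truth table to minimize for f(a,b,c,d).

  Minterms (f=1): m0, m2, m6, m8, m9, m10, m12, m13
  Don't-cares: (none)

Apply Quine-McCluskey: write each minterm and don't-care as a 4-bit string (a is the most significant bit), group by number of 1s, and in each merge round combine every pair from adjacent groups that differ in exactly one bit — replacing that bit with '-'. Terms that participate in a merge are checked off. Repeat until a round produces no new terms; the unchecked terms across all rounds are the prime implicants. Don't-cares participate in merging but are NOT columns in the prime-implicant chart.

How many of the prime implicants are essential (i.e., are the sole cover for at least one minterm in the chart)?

size-2^0 implicants → 0000(✓)  0010(✓)  0110(✓)  1000(✓)  1001(✓)  1010(✓)  1100(✓)  1101(✓)
size-2^1 implicants → -000(✓)  -010(✓)  0-10  00-0(✓)  1-00(✓)  1-01(✓)  10-0(✓)  100-(✓)  110-(✓)
size-2^2 implicants → -0-0  1-0-
Unchecked terms (primes): -0-0, 0-10, 1-0-
Minterm coverage:
  m0 ⊆ -0-0 [E]
  m2 ⊆ -0-0,0-10
  m6 ⊆ 0-10 [E]
  m8 ⊆ -0-0,1-0-
  m9 ⊆ 1-0- [E]
  m10 ⊆ -0-0 [E]
  m12 ⊆ 1-0- [E]
  m13 ⊆ 1-0- [E]
E = {-0-0, 0-10, 1-0-}

3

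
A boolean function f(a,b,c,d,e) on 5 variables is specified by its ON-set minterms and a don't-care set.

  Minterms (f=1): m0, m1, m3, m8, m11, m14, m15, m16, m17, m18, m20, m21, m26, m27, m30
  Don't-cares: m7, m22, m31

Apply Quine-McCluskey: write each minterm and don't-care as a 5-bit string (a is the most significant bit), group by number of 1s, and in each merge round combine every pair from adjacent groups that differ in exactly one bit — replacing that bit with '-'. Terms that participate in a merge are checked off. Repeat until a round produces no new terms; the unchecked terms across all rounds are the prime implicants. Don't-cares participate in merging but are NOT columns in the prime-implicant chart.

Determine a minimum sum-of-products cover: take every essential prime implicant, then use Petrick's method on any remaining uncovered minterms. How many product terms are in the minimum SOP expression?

size-2^0 implicants → 00000(✓)  00001(✓)  00011(✓)  00111(✓)  01000(✓)  01011(✓)  01110(✓)  01111(✓)  10000(✓)  10001(✓)  10010(✓)  10100(✓)  10101(✓)  10110(✓)  11010(✓)  11011(✓)  11110(✓)  11111(✓)
size-2^1 implicants → -0000(✓)  -0001(✓)  -1011(✓)  -1110(✓)  -1111(✓)  0-000  0-011(✓)  0-111(✓)  00-11(✓)  000-1  0000-(✓)  01-11(✓)  0111-(✓)  1-010(✓)  1-110(✓)  10-00(✓)  10-01(✓)  10-10(✓)  100-0(✓)  1000-(✓)  101-0(✓)  1010-(✓)  11-10(✓)  11-11(✓)  1101-(✓)  1111-(✓)
size-2^2 implicants → -000-  -1-11  -111-  0--11  1--10  10--0  10-0-  11-1-
Unchecked terms (primes): -000-, -1-11, -111-, 0--11, 0-000, 000-1, 1--10, 10--0, 10-0-, 11-1-
Minterm coverage:
  m0 ⊆ -000-,0-000
  m1 ⊆ -000-,000-1
  m3 ⊆ 0--11,000-1
  m8 ⊆ 0-000 [E]
  m11 ⊆ -1-11,0--11
  m14 ⊆ -111- [E]
  m15 ⊆ -1-11,-111-,0--11
  m16 ⊆ -000-,10--0,10-0-
  m17 ⊆ -000-,10-0-
  m18 ⊆ 1--10,10--0
  m20 ⊆ 10--0,10-0-
  m21 ⊆ 10-0- [E]
  m26 ⊆ 1--10,11-1-
  m27 ⊆ -1-11,11-1-
  m30 ⊆ -111-,1--10,11-1-
E = {-111-, 0-000, 10-0-}
Petrick residual → -1-11, 000-1, 1--10
Cover = bde + bcd + a'c'd'e' + a'b'c'e + ade' + ab'd'  |cover|=6

6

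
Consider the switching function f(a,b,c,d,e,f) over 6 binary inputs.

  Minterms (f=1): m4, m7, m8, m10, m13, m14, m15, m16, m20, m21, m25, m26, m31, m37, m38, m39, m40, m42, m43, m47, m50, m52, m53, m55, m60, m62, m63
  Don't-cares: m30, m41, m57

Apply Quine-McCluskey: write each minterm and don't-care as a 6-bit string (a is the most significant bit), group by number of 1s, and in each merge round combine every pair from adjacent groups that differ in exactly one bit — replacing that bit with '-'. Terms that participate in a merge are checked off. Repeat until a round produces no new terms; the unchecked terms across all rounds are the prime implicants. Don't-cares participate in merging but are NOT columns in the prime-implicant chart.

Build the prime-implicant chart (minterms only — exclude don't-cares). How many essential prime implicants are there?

Round 0: 000100✓ 000111✓ 001000✓ 001010✓ 001101✓ 001110✓ 001111✓ 010000✓ 010100✓ 010101✓ 011001✓ 011010✓ 011110✓ 011111✓ 100101✓ 100110✓ 100111✓ 101000✓ 101001✓ 101010✓ 101011✓ 101111✓ 110010 110100✓ 110101✓ 110111✓ 111001✓ 111100✓ 111110✓ 111111✓
Round 1: -00111✓ -01000✓ -01010✓ -01111✓ -10100✓ -10101✓ -11001 -11110✓ -11111✓ 0-0100 0-1010✓ 0-1110✓ 0-1111✓ 00-111✓ 001-10✓ 0010-0✓ 0011-1 00111-✓ 010-00 01010-✓ 011-10✓ 01111-✓ 1-0101✓ 1-0111✓ 1-1001 1-1111✓ 10-111✓ 1001-1✓ 10011- 101-11 1010-0✓ 1010-1✓ 10100-✓ 10101-✓ 11-100 11-111✓ 1101-1✓ 11010-✓ 1111-0 11111-✓
Round 2: --1111 -0-111 -010-0 -1010- -1111- 0-1-10 0-111- 1--111 1-01-1 1010--
PIs = {--1111, -0-111, -010-0, -1010-, -11001, -1111-, 0-0100, 0-1-10, 0-111-, 0011-1, 010-00, 1--111, 1-01-1, 1-1001, 10011-, 101-11, 1010--, 11-100, 110010, 1111-0}
Coverage chart:
  m4: 0-0100 ←essential
  m7: -0-111 ←essential
  m8: -010-0 ←essential
  m10: -010-0,0-1-10
  m13: 0011-1 ←essential
  m14: 0-1-10,0-111-
  m15: --1111,-0-111,0-111-,0011-1
  m16: 010-00 ←essential
  m20: -1010-,0-0100,010-00
  m21: -1010- ←essential
  m25: -11001 ←essential
  m26: 0-1-10 ←essential
  m31: --1111,-1111-,0-111-
  m37: 1-01-1 ←essential
  m38: 10011- ←essential
  m39: -0-111,1--111,1-01-1,10011-
  m40: -010-0,1010--
  m42: -010-0,1010--
  m43: 101-11,1010--
  m47: --1111,-0-111,1--111,101-11
  m50: 110010 ←essential
  m52: -1010-,11-100
  m53: -1010-,1-01-1
  m55: 1--111,1-01-1
  m60: 11-100,1111-0
  m62: -1111-,1111-0
  m63: --1111,-1111-,1--111
Essential: -0-111, -010-0, -1010-, -11001, 0-0100, 0-1-10, 0011-1, 010-00, 1-01-1, 10011-, 110010

11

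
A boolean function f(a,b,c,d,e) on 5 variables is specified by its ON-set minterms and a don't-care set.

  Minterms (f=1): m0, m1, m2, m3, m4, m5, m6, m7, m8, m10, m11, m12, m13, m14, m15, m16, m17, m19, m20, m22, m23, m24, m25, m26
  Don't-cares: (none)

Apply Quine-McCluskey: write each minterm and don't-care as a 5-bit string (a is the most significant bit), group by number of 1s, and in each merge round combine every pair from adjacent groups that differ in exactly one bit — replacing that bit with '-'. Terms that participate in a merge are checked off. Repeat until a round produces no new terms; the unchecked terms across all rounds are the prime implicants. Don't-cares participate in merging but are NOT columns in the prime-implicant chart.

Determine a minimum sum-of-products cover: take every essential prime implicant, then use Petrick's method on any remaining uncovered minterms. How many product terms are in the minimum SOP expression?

7

[col 0] 00000*, 00001*, 00010*, 00011*, 00100*, 00101*, 00110*, 00111*, 01000*, 01010*, 01011*, 01100*, 01101*, 01110*, 01111*, 10000*, 10001*, 10011*, 10100*, 10110*, 10111*, 11000*, 11001*, 11010*
[col 1] -0000*, -0001*, -0011*, -0100*, -0110*, -0111*, -1000*, -1010*, 0-000*, 0-010*, 0-011*, 0-100*, 0-101*, 0-110*, 0-111*, 00-00*, 00-01*, 00-10*, 00-11*, 000-0*, 000-1*, 0000-*, 0001-*, 001-0*, 001-1*, 0010-*, 0011-*, 01-00*, 01-10*, 01-11*, 010-0*, 0101-*, 011-0*, 011-1*, 0110-*, 0111-*, 1-000*, 1-001*, 10-00*, 10-11*, 100-1*, 1000-*, 101-0*, 1011-*, 110-0*, 1100-*
[col 2] --000, -0-00, -0-11, -00-1, -000-, -01-0, -011-, -10-0, 0--00*, 0--10*, 0--11*, 0-0-0*, 0-01-*, 0-1-0*, 0-1-1*, 0-10-*, 0-11-*, 00--0*, 00--1*, 00-0-*, 00-1-*, 000--*, 001--*, 01--0*, 01-1-*, 011--*, 1-00-
[col 3] 0---0, 0--1-, 0-1--, 00---
Prime implicants: --000, -0-00, -0-11, -00-1, -000-, -01-0, -011-, -10-0, 0---0, 0--1-, 0-1--, 00---, 1-00-
PI chart (minterm → PIs covering it):
  0 | --000,-0-00,-000-,0---0,00---
  1 | -00-1,-000-,00---
  2 | 0---0,0--1-,00---
  3 | -0-11,-00-1,0--1-,00---
  4 | -0-00,-01-0,0---0,0-1--,00---
  5 | 0-1--,00---
  6 | -01-0,-011-,0---0,0--1-,0-1--,00---
  7 | -0-11,-011-,0--1-,0-1--,00---
  8 | --000,-10-0,0---0
  10 | -10-0,0---0,0--1-
  11 | 0--1-  (sole → essential)
  12 | 0---0,0-1--
  13 | 0-1--  (sole → essential)
  14 | 0---0,0--1-,0-1--
  15 | 0--1-,0-1--
  16 | --000,-0-00,-000-,1-00-
  17 | -00-1,-000-,1-00-
  19 | -0-11,-00-1
  20 | -0-00,-01-0
  22 | -01-0,-011-
  23 | -0-11,-011-
  24 | --000,-10-0,1-00-
  25 | 1-00-  (sole → essential)
  26 | -10-0  (sole → essential)
Essential prime implicants: -10-0, 0--1-, 0-1--, 1-00-
Petrick residual → -0-00, -00-1, -011-
Minimum SOP uses 7 PIs: b'd'e' + b'c'e + b'cd + bc'e' + a'd + a'c + ac'd'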